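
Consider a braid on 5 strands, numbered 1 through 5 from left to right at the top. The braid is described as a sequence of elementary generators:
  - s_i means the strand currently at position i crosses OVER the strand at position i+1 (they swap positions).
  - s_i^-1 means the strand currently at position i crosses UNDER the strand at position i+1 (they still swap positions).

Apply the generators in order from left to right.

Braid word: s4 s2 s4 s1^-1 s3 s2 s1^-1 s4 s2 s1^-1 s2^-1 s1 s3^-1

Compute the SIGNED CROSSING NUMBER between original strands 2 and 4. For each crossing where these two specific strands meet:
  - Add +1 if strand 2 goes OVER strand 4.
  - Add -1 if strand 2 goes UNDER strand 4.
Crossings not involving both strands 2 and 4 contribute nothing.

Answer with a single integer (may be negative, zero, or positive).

Answer: 1

Derivation:
Gen 1: crossing 4x5. Both 2&4? no. Sum: 0
Gen 2: crossing 2x3. Both 2&4? no. Sum: 0
Gen 3: crossing 5x4. Both 2&4? no. Sum: 0
Gen 4: crossing 1x3. Both 2&4? no. Sum: 0
Gen 5: 2 over 4. Both 2&4? yes. Contrib: +1. Sum: 1
Gen 6: crossing 1x4. Both 2&4? no. Sum: 1
Gen 7: crossing 3x4. Both 2&4? no. Sum: 1
Gen 8: crossing 2x5. Both 2&4? no. Sum: 1
Gen 9: crossing 3x1. Both 2&4? no. Sum: 1
Gen 10: crossing 4x1. Both 2&4? no. Sum: 1
Gen 11: crossing 4x3. Both 2&4? no. Sum: 1
Gen 12: crossing 1x3. Both 2&4? no. Sum: 1
Gen 13: crossing 4x5. Both 2&4? no. Sum: 1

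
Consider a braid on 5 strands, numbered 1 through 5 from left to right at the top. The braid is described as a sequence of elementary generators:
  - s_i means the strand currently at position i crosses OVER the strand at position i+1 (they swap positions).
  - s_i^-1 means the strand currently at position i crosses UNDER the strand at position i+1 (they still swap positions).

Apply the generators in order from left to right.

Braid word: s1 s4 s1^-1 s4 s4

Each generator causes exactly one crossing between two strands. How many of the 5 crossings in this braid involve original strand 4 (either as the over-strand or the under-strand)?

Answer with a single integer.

Answer: 3

Derivation:
Gen 1: crossing 1x2. Involves strand 4? no. Count so far: 0
Gen 2: crossing 4x5. Involves strand 4? yes. Count so far: 1
Gen 3: crossing 2x1. Involves strand 4? no. Count so far: 1
Gen 4: crossing 5x4. Involves strand 4? yes. Count so far: 2
Gen 5: crossing 4x5. Involves strand 4? yes. Count so far: 3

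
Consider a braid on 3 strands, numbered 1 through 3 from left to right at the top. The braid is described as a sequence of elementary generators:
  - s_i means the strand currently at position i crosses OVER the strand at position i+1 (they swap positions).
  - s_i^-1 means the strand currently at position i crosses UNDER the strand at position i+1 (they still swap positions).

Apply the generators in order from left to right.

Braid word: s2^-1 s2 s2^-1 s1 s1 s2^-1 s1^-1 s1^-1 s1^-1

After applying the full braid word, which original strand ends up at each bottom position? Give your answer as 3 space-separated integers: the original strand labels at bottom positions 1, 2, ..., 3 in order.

Answer: 2 1 3

Derivation:
Gen 1 (s2^-1): strand 2 crosses under strand 3. Perm now: [1 3 2]
Gen 2 (s2): strand 3 crosses over strand 2. Perm now: [1 2 3]
Gen 3 (s2^-1): strand 2 crosses under strand 3. Perm now: [1 3 2]
Gen 4 (s1): strand 1 crosses over strand 3. Perm now: [3 1 2]
Gen 5 (s1): strand 3 crosses over strand 1. Perm now: [1 3 2]
Gen 6 (s2^-1): strand 3 crosses under strand 2. Perm now: [1 2 3]
Gen 7 (s1^-1): strand 1 crosses under strand 2. Perm now: [2 1 3]
Gen 8 (s1^-1): strand 2 crosses under strand 1. Perm now: [1 2 3]
Gen 9 (s1^-1): strand 1 crosses under strand 2. Perm now: [2 1 3]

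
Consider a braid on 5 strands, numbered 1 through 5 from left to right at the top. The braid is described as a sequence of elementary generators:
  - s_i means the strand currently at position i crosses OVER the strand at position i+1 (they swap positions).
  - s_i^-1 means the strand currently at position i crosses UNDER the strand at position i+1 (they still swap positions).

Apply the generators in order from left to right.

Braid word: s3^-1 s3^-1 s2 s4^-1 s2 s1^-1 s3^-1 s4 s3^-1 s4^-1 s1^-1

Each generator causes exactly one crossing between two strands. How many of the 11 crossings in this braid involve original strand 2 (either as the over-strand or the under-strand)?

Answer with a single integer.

Gen 1: crossing 3x4. Involves strand 2? no. Count so far: 0
Gen 2: crossing 4x3. Involves strand 2? no. Count so far: 0
Gen 3: crossing 2x3. Involves strand 2? yes. Count so far: 1
Gen 4: crossing 4x5. Involves strand 2? no. Count so far: 1
Gen 5: crossing 3x2. Involves strand 2? yes. Count so far: 2
Gen 6: crossing 1x2. Involves strand 2? yes. Count so far: 3
Gen 7: crossing 3x5. Involves strand 2? no. Count so far: 3
Gen 8: crossing 3x4. Involves strand 2? no. Count so far: 3
Gen 9: crossing 5x4. Involves strand 2? no. Count so far: 3
Gen 10: crossing 5x3. Involves strand 2? no. Count so far: 3
Gen 11: crossing 2x1. Involves strand 2? yes. Count so far: 4

Answer: 4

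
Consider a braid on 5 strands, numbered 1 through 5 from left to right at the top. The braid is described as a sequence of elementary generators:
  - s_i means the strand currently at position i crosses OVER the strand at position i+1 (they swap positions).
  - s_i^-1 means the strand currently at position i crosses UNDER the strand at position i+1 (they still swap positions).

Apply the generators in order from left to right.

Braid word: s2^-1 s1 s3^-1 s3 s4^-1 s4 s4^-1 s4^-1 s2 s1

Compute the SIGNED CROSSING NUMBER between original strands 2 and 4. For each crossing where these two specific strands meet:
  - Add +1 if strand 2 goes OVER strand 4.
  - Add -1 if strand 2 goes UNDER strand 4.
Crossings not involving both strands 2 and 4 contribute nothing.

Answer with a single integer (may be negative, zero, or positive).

Gen 1: crossing 2x3. Both 2&4? no. Sum: 0
Gen 2: crossing 1x3. Both 2&4? no. Sum: 0
Gen 3: 2 under 4. Both 2&4? yes. Contrib: -1. Sum: -1
Gen 4: 4 over 2. Both 2&4? yes. Contrib: -1. Sum: -2
Gen 5: crossing 4x5. Both 2&4? no. Sum: -2
Gen 6: crossing 5x4. Both 2&4? no. Sum: -2
Gen 7: crossing 4x5. Both 2&4? no. Sum: -2
Gen 8: crossing 5x4. Both 2&4? no. Sum: -2
Gen 9: crossing 1x2. Both 2&4? no. Sum: -2
Gen 10: crossing 3x2. Both 2&4? no. Sum: -2

Answer: -2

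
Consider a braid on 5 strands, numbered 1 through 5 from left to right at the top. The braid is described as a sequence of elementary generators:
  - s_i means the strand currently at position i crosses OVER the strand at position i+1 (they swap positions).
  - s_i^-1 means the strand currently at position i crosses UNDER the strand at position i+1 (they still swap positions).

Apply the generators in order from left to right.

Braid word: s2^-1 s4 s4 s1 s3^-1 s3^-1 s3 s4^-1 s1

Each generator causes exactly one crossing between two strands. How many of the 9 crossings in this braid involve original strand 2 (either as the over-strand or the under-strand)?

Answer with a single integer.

Answer: 5

Derivation:
Gen 1: crossing 2x3. Involves strand 2? yes. Count so far: 1
Gen 2: crossing 4x5. Involves strand 2? no. Count so far: 1
Gen 3: crossing 5x4. Involves strand 2? no. Count so far: 1
Gen 4: crossing 1x3. Involves strand 2? no. Count so far: 1
Gen 5: crossing 2x4. Involves strand 2? yes. Count so far: 2
Gen 6: crossing 4x2. Involves strand 2? yes. Count so far: 3
Gen 7: crossing 2x4. Involves strand 2? yes. Count so far: 4
Gen 8: crossing 2x5. Involves strand 2? yes. Count so far: 5
Gen 9: crossing 3x1. Involves strand 2? no. Count so far: 5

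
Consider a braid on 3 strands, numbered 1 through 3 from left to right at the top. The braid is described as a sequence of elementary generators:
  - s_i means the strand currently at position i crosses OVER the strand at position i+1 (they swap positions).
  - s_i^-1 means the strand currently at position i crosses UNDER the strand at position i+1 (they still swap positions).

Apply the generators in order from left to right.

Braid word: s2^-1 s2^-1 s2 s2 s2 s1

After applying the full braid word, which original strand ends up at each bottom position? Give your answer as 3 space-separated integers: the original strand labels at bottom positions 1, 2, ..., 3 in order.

Answer: 3 1 2

Derivation:
Gen 1 (s2^-1): strand 2 crosses under strand 3. Perm now: [1 3 2]
Gen 2 (s2^-1): strand 3 crosses under strand 2. Perm now: [1 2 3]
Gen 3 (s2): strand 2 crosses over strand 3. Perm now: [1 3 2]
Gen 4 (s2): strand 3 crosses over strand 2. Perm now: [1 2 3]
Gen 5 (s2): strand 2 crosses over strand 3. Perm now: [1 3 2]
Gen 6 (s1): strand 1 crosses over strand 3. Perm now: [3 1 2]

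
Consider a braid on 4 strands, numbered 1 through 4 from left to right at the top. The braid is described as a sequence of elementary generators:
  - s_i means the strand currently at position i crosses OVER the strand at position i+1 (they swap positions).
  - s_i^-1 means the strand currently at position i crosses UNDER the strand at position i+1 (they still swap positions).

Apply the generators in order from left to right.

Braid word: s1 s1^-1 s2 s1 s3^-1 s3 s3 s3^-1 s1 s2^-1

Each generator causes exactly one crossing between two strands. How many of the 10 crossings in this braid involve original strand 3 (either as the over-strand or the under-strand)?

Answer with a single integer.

Answer: 4

Derivation:
Gen 1: crossing 1x2. Involves strand 3? no. Count so far: 0
Gen 2: crossing 2x1. Involves strand 3? no. Count so far: 0
Gen 3: crossing 2x3. Involves strand 3? yes. Count so far: 1
Gen 4: crossing 1x3. Involves strand 3? yes. Count so far: 2
Gen 5: crossing 2x4. Involves strand 3? no. Count so far: 2
Gen 6: crossing 4x2. Involves strand 3? no. Count so far: 2
Gen 7: crossing 2x4. Involves strand 3? no. Count so far: 2
Gen 8: crossing 4x2. Involves strand 3? no. Count so far: 2
Gen 9: crossing 3x1. Involves strand 3? yes. Count so far: 3
Gen 10: crossing 3x2. Involves strand 3? yes. Count so far: 4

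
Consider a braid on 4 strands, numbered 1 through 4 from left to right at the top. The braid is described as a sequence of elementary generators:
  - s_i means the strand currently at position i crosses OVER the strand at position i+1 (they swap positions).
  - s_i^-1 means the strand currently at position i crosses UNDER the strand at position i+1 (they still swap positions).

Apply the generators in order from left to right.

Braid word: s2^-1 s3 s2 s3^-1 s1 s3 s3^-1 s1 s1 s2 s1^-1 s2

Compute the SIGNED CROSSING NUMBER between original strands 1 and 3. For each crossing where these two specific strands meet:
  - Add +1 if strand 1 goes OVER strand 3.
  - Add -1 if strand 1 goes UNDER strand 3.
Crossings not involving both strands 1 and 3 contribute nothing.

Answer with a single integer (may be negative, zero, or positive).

Answer: 0

Derivation:
Gen 1: crossing 2x3. Both 1&3? no. Sum: 0
Gen 2: crossing 2x4. Both 1&3? no. Sum: 0
Gen 3: crossing 3x4. Both 1&3? no. Sum: 0
Gen 4: crossing 3x2. Both 1&3? no. Sum: 0
Gen 5: crossing 1x4. Both 1&3? no. Sum: 0
Gen 6: crossing 2x3. Both 1&3? no. Sum: 0
Gen 7: crossing 3x2. Both 1&3? no. Sum: 0
Gen 8: crossing 4x1. Both 1&3? no. Sum: 0
Gen 9: crossing 1x4. Both 1&3? no. Sum: 0
Gen 10: crossing 1x2. Both 1&3? no. Sum: 0
Gen 11: crossing 4x2. Both 1&3? no. Sum: 0
Gen 12: crossing 4x1. Both 1&3? no. Sum: 0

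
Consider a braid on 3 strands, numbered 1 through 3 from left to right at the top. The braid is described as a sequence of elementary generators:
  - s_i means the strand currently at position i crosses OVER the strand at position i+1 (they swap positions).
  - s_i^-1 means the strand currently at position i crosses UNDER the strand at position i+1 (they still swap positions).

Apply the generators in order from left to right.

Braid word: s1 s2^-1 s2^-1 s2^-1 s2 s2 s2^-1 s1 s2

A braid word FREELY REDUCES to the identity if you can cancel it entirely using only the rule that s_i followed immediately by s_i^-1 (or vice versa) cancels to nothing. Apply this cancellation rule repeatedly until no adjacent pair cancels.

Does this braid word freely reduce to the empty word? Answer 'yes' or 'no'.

Gen 1 (s1): push. Stack: [s1]
Gen 2 (s2^-1): push. Stack: [s1 s2^-1]
Gen 3 (s2^-1): push. Stack: [s1 s2^-1 s2^-1]
Gen 4 (s2^-1): push. Stack: [s1 s2^-1 s2^-1 s2^-1]
Gen 5 (s2): cancels prior s2^-1. Stack: [s1 s2^-1 s2^-1]
Gen 6 (s2): cancels prior s2^-1. Stack: [s1 s2^-1]
Gen 7 (s2^-1): push. Stack: [s1 s2^-1 s2^-1]
Gen 8 (s1): push. Stack: [s1 s2^-1 s2^-1 s1]
Gen 9 (s2): push. Stack: [s1 s2^-1 s2^-1 s1 s2]
Reduced word: s1 s2^-1 s2^-1 s1 s2

Answer: no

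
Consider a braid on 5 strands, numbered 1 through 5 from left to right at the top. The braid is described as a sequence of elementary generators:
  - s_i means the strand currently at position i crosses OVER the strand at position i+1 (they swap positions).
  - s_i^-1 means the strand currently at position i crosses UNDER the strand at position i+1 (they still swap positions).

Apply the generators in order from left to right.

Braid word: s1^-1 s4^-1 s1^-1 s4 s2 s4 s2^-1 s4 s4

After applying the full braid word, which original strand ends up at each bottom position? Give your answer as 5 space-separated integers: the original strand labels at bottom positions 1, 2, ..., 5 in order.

Gen 1 (s1^-1): strand 1 crosses under strand 2. Perm now: [2 1 3 4 5]
Gen 2 (s4^-1): strand 4 crosses under strand 5. Perm now: [2 1 3 5 4]
Gen 3 (s1^-1): strand 2 crosses under strand 1. Perm now: [1 2 3 5 4]
Gen 4 (s4): strand 5 crosses over strand 4. Perm now: [1 2 3 4 5]
Gen 5 (s2): strand 2 crosses over strand 3. Perm now: [1 3 2 4 5]
Gen 6 (s4): strand 4 crosses over strand 5. Perm now: [1 3 2 5 4]
Gen 7 (s2^-1): strand 3 crosses under strand 2. Perm now: [1 2 3 5 4]
Gen 8 (s4): strand 5 crosses over strand 4. Perm now: [1 2 3 4 5]
Gen 9 (s4): strand 4 crosses over strand 5. Perm now: [1 2 3 5 4]

Answer: 1 2 3 5 4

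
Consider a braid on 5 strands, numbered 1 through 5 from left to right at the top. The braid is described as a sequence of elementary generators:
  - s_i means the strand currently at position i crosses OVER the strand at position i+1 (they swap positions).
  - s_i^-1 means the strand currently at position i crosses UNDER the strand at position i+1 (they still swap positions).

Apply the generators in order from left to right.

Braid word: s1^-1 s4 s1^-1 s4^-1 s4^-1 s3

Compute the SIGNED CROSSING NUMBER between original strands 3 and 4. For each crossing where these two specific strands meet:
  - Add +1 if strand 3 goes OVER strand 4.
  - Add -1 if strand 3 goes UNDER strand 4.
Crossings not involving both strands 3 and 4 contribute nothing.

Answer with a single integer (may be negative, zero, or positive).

Answer: 0

Derivation:
Gen 1: crossing 1x2. Both 3&4? no. Sum: 0
Gen 2: crossing 4x5. Both 3&4? no. Sum: 0
Gen 3: crossing 2x1. Both 3&4? no. Sum: 0
Gen 4: crossing 5x4. Both 3&4? no. Sum: 0
Gen 5: crossing 4x5. Both 3&4? no. Sum: 0
Gen 6: crossing 3x5. Both 3&4? no. Sum: 0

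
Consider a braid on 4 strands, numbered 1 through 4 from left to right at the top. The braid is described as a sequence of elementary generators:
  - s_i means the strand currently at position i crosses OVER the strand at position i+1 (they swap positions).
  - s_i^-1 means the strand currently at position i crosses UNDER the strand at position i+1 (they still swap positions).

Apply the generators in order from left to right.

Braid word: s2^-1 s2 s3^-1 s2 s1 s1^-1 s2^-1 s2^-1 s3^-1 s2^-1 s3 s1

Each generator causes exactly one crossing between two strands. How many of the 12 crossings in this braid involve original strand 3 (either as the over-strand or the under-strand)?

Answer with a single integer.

Gen 1: crossing 2x3. Involves strand 3? yes. Count so far: 1
Gen 2: crossing 3x2. Involves strand 3? yes. Count so far: 2
Gen 3: crossing 3x4. Involves strand 3? yes. Count so far: 3
Gen 4: crossing 2x4. Involves strand 3? no. Count so far: 3
Gen 5: crossing 1x4. Involves strand 3? no. Count so far: 3
Gen 6: crossing 4x1. Involves strand 3? no. Count so far: 3
Gen 7: crossing 4x2. Involves strand 3? no. Count so far: 3
Gen 8: crossing 2x4. Involves strand 3? no. Count so far: 3
Gen 9: crossing 2x3. Involves strand 3? yes. Count so far: 4
Gen 10: crossing 4x3. Involves strand 3? yes. Count so far: 5
Gen 11: crossing 4x2. Involves strand 3? no. Count so far: 5
Gen 12: crossing 1x3. Involves strand 3? yes. Count so far: 6

Answer: 6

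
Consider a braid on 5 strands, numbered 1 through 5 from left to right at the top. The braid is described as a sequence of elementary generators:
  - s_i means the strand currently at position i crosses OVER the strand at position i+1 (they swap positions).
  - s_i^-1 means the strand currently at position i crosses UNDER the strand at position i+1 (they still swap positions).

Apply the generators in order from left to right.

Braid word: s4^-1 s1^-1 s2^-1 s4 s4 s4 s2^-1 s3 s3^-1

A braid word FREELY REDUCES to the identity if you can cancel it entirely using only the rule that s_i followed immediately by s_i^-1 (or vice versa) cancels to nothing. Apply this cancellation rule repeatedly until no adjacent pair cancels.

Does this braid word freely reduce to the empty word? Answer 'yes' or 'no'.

Answer: no

Derivation:
Gen 1 (s4^-1): push. Stack: [s4^-1]
Gen 2 (s1^-1): push. Stack: [s4^-1 s1^-1]
Gen 3 (s2^-1): push. Stack: [s4^-1 s1^-1 s2^-1]
Gen 4 (s4): push. Stack: [s4^-1 s1^-1 s2^-1 s4]
Gen 5 (s4): push. Stack: [s4^-1 s1^-1 s2^-1 s4 s4]
Gen 6 (s4): push. Stack: [s4^-1 s1^-1 s2^-1 s4 s4 s4]
Gen 7 (s2^-1): push. Stack: [s4^-1 s1^-1 s2^-1 s4 s4 s4 s2^-1]
Gen 8 (s3): push. Stack: [s4^-1 s1^-1 s2^-1 s4 s4 s4 s2^-1 s3]
Gen 9 (s3^-1): cancels prior s3. Stack: [s4^-1 s1^-1 s2^-1 s4 s4 s4 s2^-1]
Reduced word: s4^-1 s1^-1 s2^-1 s4 s4 s4 s2^-1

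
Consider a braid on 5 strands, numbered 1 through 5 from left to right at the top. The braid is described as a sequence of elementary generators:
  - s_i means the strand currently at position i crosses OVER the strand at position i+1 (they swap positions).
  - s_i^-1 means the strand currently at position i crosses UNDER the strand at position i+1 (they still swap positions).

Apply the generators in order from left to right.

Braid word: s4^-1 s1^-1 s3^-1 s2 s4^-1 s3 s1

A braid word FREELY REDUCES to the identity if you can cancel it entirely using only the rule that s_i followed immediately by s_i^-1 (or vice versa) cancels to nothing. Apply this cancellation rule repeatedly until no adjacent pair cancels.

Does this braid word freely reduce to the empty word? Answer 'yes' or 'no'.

Gen 1 (s4^-1): push. Stack: [s4^-1]
Gen 2 (s1^-1): push. Stack: [s4^-1 s1^-1]
Gen 3 (s3^-1): push. Stack: [s4^-1 s1^-1 s3^-1]
Gen 4 (s2): push. Stack: [s4^-1 s1^-1 s3^-1 s2]
Gen 5 (s4^-1): push. Stack: [s4^-1 s1^-1 s3^-1 s2 s4^-1]
Gen 6 (s3): push. Stack: [s4^-1 s1^-1 s3^-1 s2 s4^-1 s3]
Gen 7 (s1): push. Stack: [s4^-1 s1^-1 s3^-1 s2 s4^-1 s3 s1]
Reduced word: s4^-1 s1^-1 s3^-1 s2 s4^-1 s3 s1

Answer: no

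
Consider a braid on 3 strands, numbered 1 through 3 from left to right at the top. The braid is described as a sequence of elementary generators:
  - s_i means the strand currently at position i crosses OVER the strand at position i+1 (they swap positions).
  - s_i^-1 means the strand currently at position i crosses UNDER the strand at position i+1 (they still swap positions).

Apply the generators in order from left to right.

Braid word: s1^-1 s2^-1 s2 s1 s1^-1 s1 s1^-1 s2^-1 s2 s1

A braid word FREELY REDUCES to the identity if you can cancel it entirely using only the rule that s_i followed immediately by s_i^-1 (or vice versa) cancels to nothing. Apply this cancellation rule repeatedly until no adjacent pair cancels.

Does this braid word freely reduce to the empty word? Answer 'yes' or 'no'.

Gen 1 (s1^-1): push. Stack: [s1^-1]
Gen 2 (s2^-1): push. Stack: [s1^-1 s2^-1]
Gen 3 (s2): cancels prior s2^-1. Stack: [s1^-1]
Gen 4 (s1): cancels prior s1^-1. Stack: []
Gen 5 (s1^-1): push. Stack: [s1^-1]
Gen 6 (s1): cancels prior s1^-1. Stack: []
Gen 7 (s1^-1): push. Stack: [s1^-1]
Gen 8 (s2^-1): push. Stack: [s1^-1 s2^-1]
Gen 9 (s2): cancels prior s2^-1. Stack: [s1^-1]
Gen 10 (s1): cancels prior s1^-1. Stack: []
Reduced word: (empty)

Answer: yes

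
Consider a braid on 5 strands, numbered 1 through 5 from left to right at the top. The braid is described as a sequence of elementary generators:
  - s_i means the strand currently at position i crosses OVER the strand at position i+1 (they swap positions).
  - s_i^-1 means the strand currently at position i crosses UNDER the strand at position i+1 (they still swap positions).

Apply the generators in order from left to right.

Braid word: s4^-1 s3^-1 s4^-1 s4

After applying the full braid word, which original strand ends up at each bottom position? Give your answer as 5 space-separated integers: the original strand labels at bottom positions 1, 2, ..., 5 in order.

Gen 1 (s4^-1): strand 4 crosses under strand 5. Perm now: [1 2 3 5 4]
Gen 2 (s3^-1): strand 3 crosses under strand 5. Perm now: [1 2 5 3 4]
Gen 3 (s4^-1): strand 3 crosses under strand 4. Perm now: [1 2 5 4 3]
Gen 4 (s4): strand 4 crosses over strand 3. Perm now: [1 2 5 3 4]

Answer: 1 2 5 3 4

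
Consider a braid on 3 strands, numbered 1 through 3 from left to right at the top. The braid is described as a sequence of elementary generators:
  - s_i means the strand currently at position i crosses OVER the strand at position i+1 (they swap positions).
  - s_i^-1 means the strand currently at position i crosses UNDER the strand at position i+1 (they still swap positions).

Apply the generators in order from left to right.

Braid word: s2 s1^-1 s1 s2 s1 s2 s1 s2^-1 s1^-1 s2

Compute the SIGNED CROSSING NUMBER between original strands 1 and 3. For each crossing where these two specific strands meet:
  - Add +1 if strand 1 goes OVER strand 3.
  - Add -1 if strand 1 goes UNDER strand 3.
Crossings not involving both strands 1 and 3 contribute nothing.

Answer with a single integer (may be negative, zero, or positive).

Answer: 0

Derivation:
Gen 1: crossing 2x3. Both 1&3? no. Sum: 0
Gen 2: 1 under 3. Both 1&3? yes. Contrib: -1. Sum: -1
Gen 3: 3 over 1. Both 1&3? yes. Contrib: -1. Sum: -2
Gen 4: crossing 3x2. Both 1&3? no. Sum: -2
Gen 5: crossing 1x2. Both 1&3? no. Sum: -2
Gen 6: 1 over 3. Both 1&3? yes. Contrib: +1. Sum: -1
Gen 7: crossing 2x3. Both 1&3? no. Sum: -1
Gen 8: crossing 2x1. Both 1&3? no. Sum: -1
Gen 9: 3 under 1. Both 1&3? yes. Contrib: +1. Sum: 0
Gen 10: crossing 3x2. Both 1&3? no. Sum: 0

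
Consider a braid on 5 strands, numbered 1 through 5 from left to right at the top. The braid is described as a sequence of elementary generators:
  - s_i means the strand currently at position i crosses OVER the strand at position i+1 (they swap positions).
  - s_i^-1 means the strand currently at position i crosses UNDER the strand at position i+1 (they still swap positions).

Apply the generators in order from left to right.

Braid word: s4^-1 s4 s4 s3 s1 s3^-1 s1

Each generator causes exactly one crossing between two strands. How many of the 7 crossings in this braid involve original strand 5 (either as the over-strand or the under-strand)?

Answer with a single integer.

Answer: 5

Derivation:
Gen 1: crossing 4x5. Involves strand 5? yes. Count so far: 1
Gen 2: crossing 5x4. Involves strand 5? yes. Count so far: 2
Gen 3: crossing 4x5. Involves strand 5? yes. Count so far: 3
Gen 4: crossing 3x5. Involves strand 5? yes. Count so far: 4
Gen 5: crossing 1x2. Involves strand 5? no. Count so far: 4
Gen 6: crossing 5x3. Involves strand 5? yes. Count so far: 5
Gen 7: crossing 2x1. Involves strand 5? no. Count so far: 5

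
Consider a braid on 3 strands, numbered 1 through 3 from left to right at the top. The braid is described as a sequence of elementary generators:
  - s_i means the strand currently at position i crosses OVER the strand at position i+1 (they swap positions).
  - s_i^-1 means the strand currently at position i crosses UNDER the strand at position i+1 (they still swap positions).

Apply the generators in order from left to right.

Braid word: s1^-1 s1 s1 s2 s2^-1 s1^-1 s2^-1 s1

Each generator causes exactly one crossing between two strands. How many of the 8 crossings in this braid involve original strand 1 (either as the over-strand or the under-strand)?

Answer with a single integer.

Answer: 7

Derivation:
Gen 1: crossing 1x2. Involves strand 1? yes. Count so far: 1
Gen 2: crossing 2x1. Involves strand 1? yes. Count so far: 2
Gen 3: crossing 1x2. Involves strand 1? yes. Count so far: 3
Gen 4: crossing 1x3. Involves strand 1? yes. Count so far: 4
Gen 5: crossing 3x1. Involves strand 1? yes. Count so far: 5
Gen 6: crossing 2x1. Involves strand 1? yes. Count so far: 6
Gen 7: crossing 2x3. Involves strand 1? no. Count so far: 6
Gen 8: crossing 1x3. Involves strand 1? yes. Count so far: 7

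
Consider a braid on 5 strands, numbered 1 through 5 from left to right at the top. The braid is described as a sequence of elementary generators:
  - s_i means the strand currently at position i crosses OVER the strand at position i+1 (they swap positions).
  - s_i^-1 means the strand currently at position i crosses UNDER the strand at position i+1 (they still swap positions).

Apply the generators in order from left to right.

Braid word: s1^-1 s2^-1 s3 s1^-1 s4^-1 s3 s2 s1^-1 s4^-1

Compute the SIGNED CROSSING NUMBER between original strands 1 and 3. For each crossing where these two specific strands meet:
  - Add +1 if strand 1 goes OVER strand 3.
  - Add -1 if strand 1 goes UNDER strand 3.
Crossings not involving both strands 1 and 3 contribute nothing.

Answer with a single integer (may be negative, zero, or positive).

Answer: -1

Derivation:
Gen 1: crossing 1x2. Both 1&3? no. Sum: 0
Gen 2: 1 under 3. Both 1&3? yes. Contrib: -1. Sum: -1
Gen 3: crossing 1x4. Both 1&3? no. Sum: -1
Gen 4: crossing 2x3. Both 1&3? no. Sum: -1
Gen 5: crossing 1x5. Both 1&3? no. Sum: -1
Gen 6: crossing 4x5. Both 1&3? no. Sum: -1
Gen 7: crossing 2x5. Both 1&3? no. Sum: -1
Gen 8: crossing 3x5. Both 1&3? no. Sum: -1
Gen 9: crossing 4x1. Both 1&3? no. Sum: -1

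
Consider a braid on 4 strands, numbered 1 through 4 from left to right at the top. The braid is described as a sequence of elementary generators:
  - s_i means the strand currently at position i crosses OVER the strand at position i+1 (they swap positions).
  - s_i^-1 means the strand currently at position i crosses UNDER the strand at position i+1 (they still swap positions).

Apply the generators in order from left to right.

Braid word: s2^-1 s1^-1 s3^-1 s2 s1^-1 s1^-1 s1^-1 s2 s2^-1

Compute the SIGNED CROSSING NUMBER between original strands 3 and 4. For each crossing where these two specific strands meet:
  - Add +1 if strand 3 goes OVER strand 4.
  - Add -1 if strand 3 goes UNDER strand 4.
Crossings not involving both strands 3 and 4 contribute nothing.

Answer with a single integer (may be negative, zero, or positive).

Answer: -1

Derivation:
Gen 1: crossing 2x3. Both 3&4? no. Sum: 0
Gen 2: crossing 1x3. Both 3&4? no. Sum: 0
Gen 3: crossing 2x4. Both 3&4? no. Sum: 0
Gen 4: crossing 1x4. Both 3&4? no. Sum: 0
Gen 5: 3 under 4. Both 3&4? yes. Contrib: -1. Sum: -1
Gen 6: 4 under 3. Both 3&4? yes. Contrib: +1. Sum: 0
Gen 7: 3 under 4. Both 3&4? yes. Contrib: -1. Sum: -1
Gen 8: crossing 3x1. Both 3&4? no. Sum: -1
Gen 9: crossing 1x3. Both 3&4? no. Sum: -1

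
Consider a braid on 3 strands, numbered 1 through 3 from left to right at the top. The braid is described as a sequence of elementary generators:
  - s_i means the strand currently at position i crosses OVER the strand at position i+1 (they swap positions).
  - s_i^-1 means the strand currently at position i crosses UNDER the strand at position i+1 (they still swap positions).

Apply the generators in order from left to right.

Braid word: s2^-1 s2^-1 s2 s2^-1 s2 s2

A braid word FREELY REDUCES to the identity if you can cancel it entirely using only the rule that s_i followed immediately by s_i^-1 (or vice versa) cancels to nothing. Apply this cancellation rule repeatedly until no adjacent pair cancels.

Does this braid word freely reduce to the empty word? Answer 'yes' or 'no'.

Answer: yes

Derivation:
Gen 1 (s2^-1): push. Stack: [s2^-1]
Gen 2 (s2^-1): push. Stack: [s2^-1 s2^-1]
Gen 3 (s2): cancels prior s2^-1. Stack: [s2^-1]
Gen 4 (s2^-1): push. Stack: [s2^-1 s2^-1]
Gen 5 (s2): cancels prior s2^-1. Stack: [s2^-1]
Gen 6 (s2): cancels prior s2^-1. Stack: []
Reduced word: (empty)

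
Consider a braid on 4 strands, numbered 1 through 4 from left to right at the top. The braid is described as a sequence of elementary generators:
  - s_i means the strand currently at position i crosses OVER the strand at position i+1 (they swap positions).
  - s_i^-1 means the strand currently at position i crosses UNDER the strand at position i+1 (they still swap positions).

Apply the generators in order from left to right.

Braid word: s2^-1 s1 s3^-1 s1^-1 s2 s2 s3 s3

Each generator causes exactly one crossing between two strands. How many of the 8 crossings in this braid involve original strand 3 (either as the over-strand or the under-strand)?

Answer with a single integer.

Gen 1: crossing 2x3. Involves strand 3? yes. Count so far: 1
Gen 2: crossing 1x3. Involves strand 3? yes. Count so far: 2
Gen 3: crossing 2x4. Involves strand 3? no. Count so far: 2
Gen 4: crossing 3x1. Involves strand 3? yes. Count so far: 3
Gen 5: crossing 3x4. Involves strand 3? yes. Count so far: 4
Gen 6: crossing 4x3. Involves strand 3? yes. Count so far: 5
Gen 7: crossing 4x2. Involves strand 3? no. Count so far: 5
Gen 8: crossing 2x4. Involves strand 3? no. Count so far: 5

Answer: 5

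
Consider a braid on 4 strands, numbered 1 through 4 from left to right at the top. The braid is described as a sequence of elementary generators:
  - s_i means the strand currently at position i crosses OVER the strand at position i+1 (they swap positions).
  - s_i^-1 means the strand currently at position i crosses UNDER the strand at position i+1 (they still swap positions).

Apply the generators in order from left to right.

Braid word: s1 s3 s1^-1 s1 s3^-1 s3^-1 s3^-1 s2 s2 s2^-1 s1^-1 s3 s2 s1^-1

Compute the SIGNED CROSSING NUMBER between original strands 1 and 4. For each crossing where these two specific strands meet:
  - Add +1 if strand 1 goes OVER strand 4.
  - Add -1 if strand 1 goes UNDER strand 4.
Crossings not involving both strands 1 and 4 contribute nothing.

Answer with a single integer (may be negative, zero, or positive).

Answer: 1

Derivation:
Gen 1: crossing 1x2. Both 1&4? no. Sum: 0
Gen 2: crossing 3x4. Both 1&4? no. Sum: 0
Gen 3: crossing 2x1. Both 1&4? no. Sum: 0
Gen 4: crossing 1x2. Both 1&4? no. Sum: 0
Gen 5: crossing 4x3. Both 1&4? no. Sum: 0
Gen 6: crossing 3x4. Both 1&4? no. Sum: 0
Gen 7: crossing 4x3. Both 1&4? no. Sum: 0
Gen 8: crossing 1x3. Both 1&4? no. Sum: 0
Gen 9: crossing 3x1. Both 1&4? no. Sum: 0
Gen 10: crossing 1x3. Both 1&4? no. Sum: 0
Gen 11: crossing 2x3. Both 1&4? no. Sum: 0
Gen 12: 1 over 4. Both 1&4? yes. Contrib: +1. Sum: 1
Gen 13: crossing 2x4. Both 1&4? no. Sum: 1
Gen 14: crossing 3x4. Both 1&4? no. Sum: 1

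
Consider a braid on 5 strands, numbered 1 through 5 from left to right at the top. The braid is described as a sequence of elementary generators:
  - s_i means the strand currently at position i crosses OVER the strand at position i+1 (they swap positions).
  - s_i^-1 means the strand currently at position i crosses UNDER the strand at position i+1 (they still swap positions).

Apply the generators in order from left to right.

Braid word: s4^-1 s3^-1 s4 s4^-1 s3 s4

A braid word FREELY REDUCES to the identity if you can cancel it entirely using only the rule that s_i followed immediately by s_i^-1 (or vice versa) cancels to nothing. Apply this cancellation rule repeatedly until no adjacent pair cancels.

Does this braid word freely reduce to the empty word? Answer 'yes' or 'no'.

Answer: yes

Derivation:
Gen 1 (s4^-1): push. Stack: [s4^-1]
Gen 2 (s3^-1): push. Stack: [s4^-1 s3^-1]
Gen 3 (s4): push. Stack: [s4^-1 s3^-1 s4]
Gen 4 (s4^-1): cancels prior s4. Stack: [s4^-1 s3^-1]
Gen 5 (s3): cancels prior s3^-1. Stack: [s4^-1]
Gen 6 (s4): cancels prior s4^-1. Stack: []
Reduced word: (empty)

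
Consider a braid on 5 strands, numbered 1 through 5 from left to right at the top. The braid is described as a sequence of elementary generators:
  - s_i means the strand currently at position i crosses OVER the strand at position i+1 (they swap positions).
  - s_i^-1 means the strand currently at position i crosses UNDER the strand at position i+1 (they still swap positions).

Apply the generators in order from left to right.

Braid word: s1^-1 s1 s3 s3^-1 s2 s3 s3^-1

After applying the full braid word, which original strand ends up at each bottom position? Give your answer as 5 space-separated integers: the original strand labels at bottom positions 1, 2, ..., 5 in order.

Answer: 1 3 2 4 5

Derivation:
Gen 1 (s1^-1): strand 1 crosses under strand 2. Perm now: [2 1 3 4 5]
Gen 2 (s1): strand 2 crosses over strand 1. Perm now: [1 2 3 4 5]
Gen 3 (s3): strand 3 crosses over strand 4. Perm now: [1 2 4 3 5]
Gen 4 (s3^-1): strand 4 crosses under strand 3. Perm now: [1 2 3 4 5]
Gen 5 (s2): strand 2 crosses over strand 3. Perm now: [1 3 2 4 5]
Gen 6 (s3): strand 2 crosses over strand 4. Perm now: [1 3 4 2 5]
Gen 7 (s3^-1): strand 4 crosses under strand 2. Perm now: [1 3 2 4 5]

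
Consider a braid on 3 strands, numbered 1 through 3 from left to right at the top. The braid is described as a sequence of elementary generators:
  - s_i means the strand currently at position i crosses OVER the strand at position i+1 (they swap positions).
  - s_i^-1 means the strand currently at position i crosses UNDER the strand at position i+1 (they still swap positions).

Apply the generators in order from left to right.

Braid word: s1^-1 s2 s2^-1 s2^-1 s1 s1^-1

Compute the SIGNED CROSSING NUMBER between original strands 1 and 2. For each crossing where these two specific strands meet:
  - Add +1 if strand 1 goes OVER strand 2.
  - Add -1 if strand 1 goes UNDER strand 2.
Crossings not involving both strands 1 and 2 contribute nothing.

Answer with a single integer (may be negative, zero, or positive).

Answer: -1

Derivation:
Gen 1: 1 under 2. Both 1&2? yes. Contrib: -1. Sum: -1
Gen 2: crossing 1x3. Both 1&2? no. Sum: -1
Gen 3: crossing 3x1. Both 1&2? no. Sum: -1
Gen 4: crossing 1x3. Both 1&2? no. Sum: -1
Gen 5: crossing 2x3. Both 1&2? no. Sum: -1
Gen 6: crossing 3x2. Both 1&2? no. Sum: -1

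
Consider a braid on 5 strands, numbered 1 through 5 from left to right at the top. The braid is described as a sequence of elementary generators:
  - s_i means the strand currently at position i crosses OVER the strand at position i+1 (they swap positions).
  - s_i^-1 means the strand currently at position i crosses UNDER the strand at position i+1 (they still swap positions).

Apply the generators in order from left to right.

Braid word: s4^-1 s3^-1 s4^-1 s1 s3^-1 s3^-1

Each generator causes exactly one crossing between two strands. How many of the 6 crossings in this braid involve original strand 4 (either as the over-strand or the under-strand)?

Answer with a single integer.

Answer: 4

Derivation:
Gen 1: crossing 4x5. Involves strand 4? yes. Count so far: 1
Gen 2: crossing 3x5. Involves strand 4? no. Count so far: 1
Gen 3: crossing 3x4. Involves strand 4? yes. Count so far: 2
Gen 4: crossing 1x2. Involves strand 4? no. Count so far: 2
Gen 5: crossing 5x4. Involves strand 4? yes. Count so far: 3
Gen 6: crossing 4x5. Involves strand 4? yes. Count so far: 4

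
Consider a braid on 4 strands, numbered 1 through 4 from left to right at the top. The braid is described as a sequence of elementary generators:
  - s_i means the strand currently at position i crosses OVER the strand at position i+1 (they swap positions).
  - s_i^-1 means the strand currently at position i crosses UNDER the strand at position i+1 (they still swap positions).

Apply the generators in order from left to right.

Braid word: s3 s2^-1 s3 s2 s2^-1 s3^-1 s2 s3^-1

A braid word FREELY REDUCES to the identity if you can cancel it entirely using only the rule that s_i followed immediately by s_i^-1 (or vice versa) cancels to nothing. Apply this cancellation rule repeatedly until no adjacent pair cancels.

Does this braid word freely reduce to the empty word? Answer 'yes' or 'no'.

Gen 1 (s3): push. Stack: [s3]
Gen 2 (s2^-1): push. Stack: [s3 s2^-1]
Gen 3 (s3): push. Stack: [s3 s2^-1 s3]
Gen 4 (s2): push. Stack: [s3 s2^-1 s3 s2]
Gen 5 (s2^-1): cancels prior s2. Stack: [s3 s2^-1 s3]
Gen 6 (s3^-1): cancels prior s3. Stack: [s3 s2^-1]
Gen 7 (s2): cancels prior s2^-1. Stack: [s3]
Gen 8 (s3^-1): cancels prior s3. Stack: []
Reduced word: (empty)

Answer: yes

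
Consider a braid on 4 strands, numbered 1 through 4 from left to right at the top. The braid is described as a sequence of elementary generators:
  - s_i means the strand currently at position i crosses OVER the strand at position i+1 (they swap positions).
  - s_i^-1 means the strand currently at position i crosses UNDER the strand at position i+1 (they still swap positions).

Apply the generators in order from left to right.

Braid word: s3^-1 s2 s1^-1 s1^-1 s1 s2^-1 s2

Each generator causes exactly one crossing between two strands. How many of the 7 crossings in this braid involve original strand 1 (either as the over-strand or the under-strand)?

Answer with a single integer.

Gen 1: crossing 3x4. Involves strand 1? no. Count so far: 0
Gen 2: crossing 2x4. Involves strand 1? no. Count so far: 0
Gen 3: crossing 1x4. Involves strand 1? yes. Count so far: 1
Gen 4: crossing 4x1. Involves strand 1? yes. Count so far: 2
Gen 5: crossing 1x4. Involves strand 1? yes. Count so far: 3
Gen 6: crossing 1x2. Involves strand 1? yes. Count so far: 4
Gen 7: crossing 2x1. Involves strand 1? yes. Count so far: 5

Answer: 5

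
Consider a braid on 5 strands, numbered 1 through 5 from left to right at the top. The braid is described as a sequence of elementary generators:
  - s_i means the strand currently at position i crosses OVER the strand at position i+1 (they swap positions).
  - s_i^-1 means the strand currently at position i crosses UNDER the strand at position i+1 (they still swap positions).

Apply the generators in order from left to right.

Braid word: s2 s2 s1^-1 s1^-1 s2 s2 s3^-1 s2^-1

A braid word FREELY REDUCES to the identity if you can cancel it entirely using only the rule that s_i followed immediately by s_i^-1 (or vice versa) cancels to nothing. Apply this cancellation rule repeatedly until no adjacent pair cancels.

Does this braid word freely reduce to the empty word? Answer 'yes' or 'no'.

Gen 1 (s2): push. Stack: [s2]
Gen 2 (s2): push. Stack: [s2 s2]
Gen 3 (s1^-1): push. Stack: [s2 s2 s1^-1]
Gen 4 (s1^-1): push. Stack: [s2 s2 s1^-1 s1^-1]
Gen 5 (s2): push. Stack: [s2 s2 s1^-1 s1^-1 s2]
Gen 6 (s2): push. Stack: [s2 s2 s1^-1 s1^-1 s2 s2]
Gen 7 (s3^-1): push. Stack: [s2 s2 s1^-1 s1^-1 s2 s2 s3^-1]
Gen 8 (s2^-1): push. Stack: [s2 s2 s1^-1 s1^-1 s2 s2 s3^-1 s2^-1]
Reduced word: s2 s2 s1^-1 s1^-1 s2 s2 s3^-1 s2^-1

Answer: no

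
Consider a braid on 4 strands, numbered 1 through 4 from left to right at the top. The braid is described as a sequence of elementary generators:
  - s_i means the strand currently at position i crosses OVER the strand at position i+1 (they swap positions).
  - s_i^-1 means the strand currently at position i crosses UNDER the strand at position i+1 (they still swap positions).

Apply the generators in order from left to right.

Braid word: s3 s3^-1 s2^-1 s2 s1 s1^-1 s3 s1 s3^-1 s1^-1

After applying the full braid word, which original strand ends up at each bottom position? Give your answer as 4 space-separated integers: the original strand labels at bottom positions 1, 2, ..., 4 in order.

Gen 1 (s3): strand 3 crosses over strand 4. Perm now: [1 2 4 3]
Gen 2 (s3^-1): strand 4 crosses under strand 3. Perm now: [1 2 3 4]
Gen 3 (s2^-1): strand 2 crosses under strand 3. Perm now: [1 3 2 4]
Gen 4 (s2): strand 3 crosses over strand 2. Perm now: [1 2 3 4]
Gen 5 (s1): strand 1 crosses over strand 2. Perm now: [2 1 3 4]
Gen 6 (s1^-1): strand 2 crosses under strand 1. Perm now: [1 2 3 4]
Gen 7 (s3): strand 3 crosses over strand 4. Perm now: [1 2 4 3]
Gen 8 (s1): strand 1 crosses over strand 2. Perm now: [2 1 4 3]
Gen 9 (s3^-1): strand 4 crosses under strand 3. Perm now: [2 1 3 4]
Gen 10 (s1^-1): strand 2 crosses under strand 1. Perm now: [1 2 3 4]

Answer: 1 2 3 4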